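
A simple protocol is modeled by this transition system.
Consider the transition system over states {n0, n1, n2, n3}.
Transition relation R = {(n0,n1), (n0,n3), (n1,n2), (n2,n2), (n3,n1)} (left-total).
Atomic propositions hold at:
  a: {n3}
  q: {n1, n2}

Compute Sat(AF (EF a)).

{n0, n3}

EF a: least fixpoint, start Z0 = {n3}, add states with some successor in Z. Z1 = {n0, n3}; fixed.
Sat(EF a) = {n0, n3}
AF (EF a): least fixpoint, start Z0 = {n0, n3}, add states with every successor in Z. Already a fixed point.
Sat(AF (EF a)) = {n0, n3}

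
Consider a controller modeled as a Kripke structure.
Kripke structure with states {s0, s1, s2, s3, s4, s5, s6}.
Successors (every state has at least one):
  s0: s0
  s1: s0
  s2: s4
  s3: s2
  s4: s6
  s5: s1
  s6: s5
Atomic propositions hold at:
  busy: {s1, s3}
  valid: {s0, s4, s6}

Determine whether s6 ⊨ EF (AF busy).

AF busy: least fixpoint, start Z0 = {s1, s3}, add states with every successor in Z. Z1 = {s1, s3, s5}; Z2 = {s1, s3, s5, s6}; Z3 = {s1, s3, s4, s5, s6}; Z4 = {s1, s2, s3, s4, s5, s6}; fixed.
Sat(AF busy) = {s1, s2, s3, s4, s5, s6}
EF (AF busy): least fixpoint, start Z0 = {s1, s2, s3, s4, s5, s6}, add states with some successor in Z. Already a fixed point.
Sat(EF (AF busy)) = {s1, s2, s3, s4, s5, s6}
s6 ∈ Sat(EF (AF busy)) = {s1, s2, s3, s4, s5, s6}, so the formula holds at s6.

Yes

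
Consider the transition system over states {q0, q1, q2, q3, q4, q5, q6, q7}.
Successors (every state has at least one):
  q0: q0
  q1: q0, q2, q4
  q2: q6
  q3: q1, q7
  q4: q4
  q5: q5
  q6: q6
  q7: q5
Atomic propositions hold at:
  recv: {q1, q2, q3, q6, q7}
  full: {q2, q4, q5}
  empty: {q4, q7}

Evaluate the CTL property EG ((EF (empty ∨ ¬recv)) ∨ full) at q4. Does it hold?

Yes

Sat(¬recv) = {q0, q4, q5}
Sat(empty ∨ ¬recv) = {q0, q4, q5, q7}
EF (empty ∨ ¬recv): least fixpoint, start Z0 = {q0, q4, q5, q7}, add states with some successor in Z. Z1 = {q0, q1, q3, q4, q5, q7}; fixed.
Sat(EF (empty ∨ ¬recv)) = {q0, q1, q3, q4, q5, q7}
Sat((EF (empty ∨ ¬recv)) ∨ full) = {q0, q1, q2, q3, q4, q5, q7}
EG ((EF (empty ∨ ¬recv)) ∨ full): greatest fixpoint, start Z0 = {q0, q1, q2, q3, q4, q5, q7}, keep only states in Sat with some successor in Z. Z1 = {q0, q1, q3, q4, q5, q7}; fixed.
Sat(EG ((EF (empty ∨ ¬recv)) ∨ full)) = {q0, q1, q3, q4, q5, q7}
q4 ∈ Sat(EG ((EF (empty ∨ ¬recv)) ∨ full)) = {q0, q1, q3, q4, q5, q7}, so the formula holds at q4.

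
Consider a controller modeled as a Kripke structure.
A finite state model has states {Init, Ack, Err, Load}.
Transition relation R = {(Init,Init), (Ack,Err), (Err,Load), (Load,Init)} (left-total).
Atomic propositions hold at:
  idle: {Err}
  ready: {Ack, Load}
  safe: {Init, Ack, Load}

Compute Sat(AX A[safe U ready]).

{Err}

A[safe U ready]: least fixpoint, start Z0 = Sat(ready) = {Ack, Load}, add states in Sat(safe) with every successor in Z. Already a fixed point.
Sat(A[safe U ready]) = {Ack, Load}
Sat(AX A[safe U ready]) = {s : every successor in {Ack, Load}} = {Err}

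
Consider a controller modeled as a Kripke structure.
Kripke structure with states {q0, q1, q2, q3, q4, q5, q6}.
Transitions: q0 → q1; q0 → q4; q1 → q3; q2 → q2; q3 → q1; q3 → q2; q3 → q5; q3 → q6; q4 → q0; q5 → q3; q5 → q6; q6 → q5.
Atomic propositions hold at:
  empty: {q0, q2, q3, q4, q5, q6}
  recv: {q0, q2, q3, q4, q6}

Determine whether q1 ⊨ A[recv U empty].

No

A[recv U empty]: least fixpoint, start Z0 = Sat(empty) = {q0, q2, q3, q4, q5, q6}, add states in Sat(recv) with every successor in Z. Already a fixed point.
Sat(A[recv U empty]) = {q0, q2, q3, q4, q5, q6}
q1 ∉ Sat(A[recv U empty]) = {q0, q2, q3, q4, q5, q6}, so the formula does not hold at q1.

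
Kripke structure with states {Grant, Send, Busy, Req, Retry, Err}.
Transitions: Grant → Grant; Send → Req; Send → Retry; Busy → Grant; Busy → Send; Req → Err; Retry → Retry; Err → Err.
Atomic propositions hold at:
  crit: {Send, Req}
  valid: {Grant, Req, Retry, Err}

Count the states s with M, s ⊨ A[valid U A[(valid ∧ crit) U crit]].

Sat(valid ∧ crit) = {Req}
A[(valid ∧ crit) U crit]: least fixpoint, start Z0 = Sat(crit) = {Send, Req}, add states in Sat(valid ∧ crit) with every successor in Z. Already a fixed point.
Sat(A[(valid ∧ crit) U crit]) = {Send, Req}
A[valid U A[(valid ∧ crit) U crit]]: least fixpoint, start Z0 = Sat(A[(valid ∧ crit) U crit]) = {Send, Req}, add states in Sat(valid) with every successor in Z. Already a fixed point.
Sat(A[valid U A[(valid ∧ crit) U crit]]) = {Send, Req}
|Sat(A[valid U A[(valid ∧ crit) U crit]])| = |{Send, Req}| = 2.

2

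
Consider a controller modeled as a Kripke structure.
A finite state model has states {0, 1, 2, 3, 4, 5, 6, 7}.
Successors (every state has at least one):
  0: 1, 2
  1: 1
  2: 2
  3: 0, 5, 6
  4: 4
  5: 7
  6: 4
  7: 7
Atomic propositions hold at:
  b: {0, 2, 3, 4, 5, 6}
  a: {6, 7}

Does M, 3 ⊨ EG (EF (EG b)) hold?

EG b: greatest fixpoint, start Z0 = {0, 2, 3, 4, 5, 6}, keep only states in Sat with some successor in Z. Z1 = {0, 2, 3, 4, 6}; fixed.
Sat(EG b) = {0, 2, 3, 4, 6}
EF (EG b): least fixpoint, start Z0 = {0, 2, 3, 4, 6}, add states with some successor in Z. Already a fixed point.
Sat(EF (EG b)) = {0, 2, 3, 4, 6}
EG (EF (EG b)): greatest fixpoint, start Z0 = {0, 2, 3, 4, 6}, keep only states in Sat with some successor in Z. Already a fixed point.
Sat(EG (EF (EG b))) = {0, 2, 3, 4, 6}
3 ∈ Sat(EG (EF (EG b))) = {0, 2, 3, 4, 6}, so the formula holds at 3.

Yes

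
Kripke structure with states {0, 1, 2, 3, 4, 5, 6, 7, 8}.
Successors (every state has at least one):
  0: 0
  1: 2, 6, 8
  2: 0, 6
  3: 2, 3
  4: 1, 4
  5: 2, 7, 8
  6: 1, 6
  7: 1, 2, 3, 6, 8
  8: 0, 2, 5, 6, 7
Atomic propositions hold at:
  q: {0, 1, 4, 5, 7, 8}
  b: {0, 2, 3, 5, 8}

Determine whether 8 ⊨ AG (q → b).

Sat(q → b) = {0, 2, 3, 5, 6, 8}
AG (q → b): greatest fixpoint, start Z0 = {0, 2, 3, 5, 6, 8}, keep only states in Sat with every successor in Z. Z1 = {0, 2, 3}; Z2 = {0, 3}; Z3 = {0}; fixed.
Sat(AG (q → b)) = {0}
8 ∉ Sat(AG (q → b)) = {0}, so the formula does not hold at 8.

No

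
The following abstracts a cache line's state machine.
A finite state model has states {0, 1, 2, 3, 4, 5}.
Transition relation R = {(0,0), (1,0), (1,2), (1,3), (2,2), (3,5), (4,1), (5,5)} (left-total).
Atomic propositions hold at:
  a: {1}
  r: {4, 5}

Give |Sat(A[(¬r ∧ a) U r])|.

2

Sat(¬r) = {0, 1, 2, 3}
Sat(¬r ∧ a) = {1}
A[(¬r ∧ a) U r]: least fixpoint, start Z0 = Sat(r) = {4, 5}, add states in Sat(¬r ∧ a) with every successor in Z. Already a fixed point.
Sat(A[(¬r ∧ a) U r]) = {4, 5}
|Sat(A[(¬r ∧ a) U r])| = |{4, 5}| = 2.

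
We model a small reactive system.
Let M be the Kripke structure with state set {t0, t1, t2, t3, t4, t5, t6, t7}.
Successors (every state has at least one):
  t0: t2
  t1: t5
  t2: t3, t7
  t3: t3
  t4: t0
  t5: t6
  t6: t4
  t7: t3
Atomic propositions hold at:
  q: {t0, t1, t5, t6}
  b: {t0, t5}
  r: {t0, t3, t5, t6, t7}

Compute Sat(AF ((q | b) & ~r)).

Sat(q | b) = {t0, t1, t5, t6}
Sat(~r) = {t1, t2, t4}
Sat((q | b) & ~r) = {t1}
AF ((q | b) & ~r): least fixpoint, start Z0 = {t1}, add states with every successor in Z. Already a fixed point.
Sat(AF ((q | b) & ~r)) = {t1}

{t1}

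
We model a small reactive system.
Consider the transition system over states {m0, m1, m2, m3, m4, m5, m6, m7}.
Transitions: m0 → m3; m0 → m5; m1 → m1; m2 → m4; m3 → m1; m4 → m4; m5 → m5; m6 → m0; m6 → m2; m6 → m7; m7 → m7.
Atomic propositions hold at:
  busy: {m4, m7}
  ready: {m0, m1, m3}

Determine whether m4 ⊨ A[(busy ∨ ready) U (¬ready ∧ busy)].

Sat(busy ∨ ready) = {m0, m1, m3, m4, m7}
Sat(¬ready) = {m2, m4, m5, m6, m7}
Sat(¬ready ∧ busy) = {m4, m7}
A[(busy ∨ ready) U (¬ready ∧ busy)]: least fixpoint, start Z0 = Sat((¬ready ∧ busy)) = {m4, m7}, add states in Sat(busy ∨ ready) with every successor in Z. Already a fixed point.
Sat(A[(busy ∨ ready) U (¬ready ∧ busy)]) = {m4, m7}
m4 ∈ Sat(A[(busy ∨ ready) U (¬ready ∧ busy)]) = {m4, m7}, so the formula holds at m4.

Yes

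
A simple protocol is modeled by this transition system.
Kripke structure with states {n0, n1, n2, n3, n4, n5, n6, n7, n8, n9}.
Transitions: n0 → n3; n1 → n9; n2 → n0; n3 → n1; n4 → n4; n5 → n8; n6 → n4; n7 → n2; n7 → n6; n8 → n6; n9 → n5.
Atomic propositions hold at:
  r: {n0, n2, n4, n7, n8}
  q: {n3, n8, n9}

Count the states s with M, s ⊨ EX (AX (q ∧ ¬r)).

Sat(¬r) = {n1, n3, n5, n6, n9}
Sat(q ∧ ¬r) = {n3, n9}
Sat(AX (q ∧ ¬r)) = {s : every successor in {n3, n9}} = {n0, n1}
Sat(EX (AX (q ∧ ¬r))) = {s : some successor in {n0, n1}} = {n2, n3}
|Sat(EX (AX (q ∧ ¬r)))| = |{n2, n3}| = 2.

2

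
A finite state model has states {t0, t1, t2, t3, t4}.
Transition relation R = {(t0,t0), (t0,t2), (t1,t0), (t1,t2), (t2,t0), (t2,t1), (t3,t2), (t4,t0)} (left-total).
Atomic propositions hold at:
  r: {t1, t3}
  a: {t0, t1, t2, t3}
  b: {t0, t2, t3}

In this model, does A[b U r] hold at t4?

A[b U r]: least fixpoint, start Z0 = Sat(r) = {t1, t3}, add states in Sat(b) with every successor in Z. Already a fixed point.
Sat(A[b U r]) = {t1, t3}
t4 ∉ Sat(A[b U r]) = {t1, t3}, so the formula does not hold at t4.

No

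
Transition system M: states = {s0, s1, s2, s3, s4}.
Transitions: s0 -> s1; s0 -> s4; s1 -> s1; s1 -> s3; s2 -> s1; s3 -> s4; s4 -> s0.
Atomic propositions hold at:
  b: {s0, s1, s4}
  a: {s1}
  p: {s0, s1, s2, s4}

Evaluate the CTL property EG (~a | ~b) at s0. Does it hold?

Yes

Sat(~a) = {s0, s2, s3, s4}
Sat(~b) = {s2, s3}
Sat(~a | ~b) = {s0, s2, s3, s4}
EG (~a | ~b): greatest fixpoint, start Z0 = {s0, s2, s3, s4}, keep only states in Sat with some successor in Z. Z1 = {s0, s3, s4}; fixed.
Sat(EG (~a | ~b)) = {s0, s3, s4}
s0 ∈ Sat(EG (~a | ~b)) = {s0, s3, s4}, so the formula holds at s0.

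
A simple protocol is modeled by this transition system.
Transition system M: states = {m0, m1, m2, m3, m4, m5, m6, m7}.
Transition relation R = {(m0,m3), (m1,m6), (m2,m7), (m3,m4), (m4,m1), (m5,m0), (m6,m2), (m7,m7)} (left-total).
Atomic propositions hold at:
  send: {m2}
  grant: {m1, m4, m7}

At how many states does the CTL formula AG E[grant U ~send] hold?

1

Sat(~send) = {m0, m1, m3, m4, m5, m6, m7}
E[grant U ~send]: least fixpoint, start Z0 = Sat(~send) = {m0, m1, m3, m4, m5, m6, m7}, add states in Sat(grant) with some successor in Z. Already a fixed point.
Sat(E[grant U ~send]) = {m0, m1, m3, m4, m5, m6, m7}
AG E[grant U ~send]: greatest fixpoint, start Z0 = {m0, m1, m3, m4, m5, m6, m7}, keep only states in Sat with every successor in Z. Z1 = {m0, m1, m3, m4, m5, m7}; Z2 = {m0, m3, m4, m5, m7}; Z3 = {m0, m3, m5, m7}; Z4 = {m0, m5, m7}; Z5 = {m5, m7}; Z6 = {m7}; fixed.
Sat(AG E[grant U ~send]) = {m7}
|Sat(AG E[grant U ~send])| = |{m7}| = 1.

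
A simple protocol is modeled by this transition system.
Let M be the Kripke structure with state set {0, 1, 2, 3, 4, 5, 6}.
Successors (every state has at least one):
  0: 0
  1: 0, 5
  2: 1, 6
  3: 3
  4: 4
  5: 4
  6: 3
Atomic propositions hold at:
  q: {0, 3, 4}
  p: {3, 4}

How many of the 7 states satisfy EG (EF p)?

6

EF p: least fixpoint, start Z0 = {3, 4}, add states with some successor in Z. Z1 = {3, 4, 5, 6}; Z2 = {1, 2, 3, 4, 5, 6}; fixed.
Sat(EF p) = {1, 2, 3, 4, 5, 6}
EG (EF p): greatest fixpoint, start Z0 = {1, 2, 3, 4, 5, 6}, keep only states in Sat with some successor in Z. Already a fixed point.
Sat(EG (EF p)) = {1, 2, 3, 4, 5, 6}
|Sat(EG (EF p))| = |{1, 2, 3, 4, 5, 6}| = 6.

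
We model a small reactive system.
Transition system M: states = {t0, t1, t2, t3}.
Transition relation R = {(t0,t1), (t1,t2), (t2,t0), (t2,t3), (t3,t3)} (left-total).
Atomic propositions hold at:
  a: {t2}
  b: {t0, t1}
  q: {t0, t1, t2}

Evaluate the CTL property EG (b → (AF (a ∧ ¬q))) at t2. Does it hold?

Sat(¬q) = {t3}
Sat(a ∧ ¬q) = ∅
AF (a ∧ ¬q): least fixpoint, start Z0 = ∅, add states with every successor in Z. Already a fixed point.
Sat(AF (a ∧ ¬q)) = ∅
Sat(b → (AF (a ∧ ¬q))) = {t2, t3}
EG (b → (AF (a ∧ ¬q))): greatest fixpoint, start Z0 = {t2, t3}, keep only states in Sat with some successor in Z. Already a fixed point.
Sat(EG (b → (AF (a ∧ ¬q)))) = {t2, t3}
t2 ∈ Sat(EG (b → (AF (a ∧ ¬q)))) = {t2, t3}, so the formula holds at t2.

Yes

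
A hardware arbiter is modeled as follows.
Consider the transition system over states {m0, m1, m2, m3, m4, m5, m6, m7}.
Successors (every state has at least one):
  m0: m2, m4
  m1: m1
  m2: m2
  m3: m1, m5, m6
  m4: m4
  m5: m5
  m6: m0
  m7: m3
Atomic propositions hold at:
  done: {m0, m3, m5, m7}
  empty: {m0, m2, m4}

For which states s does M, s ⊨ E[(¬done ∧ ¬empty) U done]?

Sat(¬done) = {m1, m2, m4, m6}
Sat(¬empty) = {m1, m3, m5, m6, m7}
Sat(¬done ∧ ¬empty) = {m1, m6}
E[(¬done ∧ ¬empty) U done]: least fixpoint, start Z0 = Sat(done) = {m0, m3, m5, m7}, add states in Sat(¬done ∧ ¬empty) with some successor in Z. Z1 = {m0, m3, m5, m6, m7}; fixed.
Sat(E[(¬done ∧ ¬empty) U done]) = {m0, m3, m5, m6, m7}

{m0, m3, m5, m6, m7}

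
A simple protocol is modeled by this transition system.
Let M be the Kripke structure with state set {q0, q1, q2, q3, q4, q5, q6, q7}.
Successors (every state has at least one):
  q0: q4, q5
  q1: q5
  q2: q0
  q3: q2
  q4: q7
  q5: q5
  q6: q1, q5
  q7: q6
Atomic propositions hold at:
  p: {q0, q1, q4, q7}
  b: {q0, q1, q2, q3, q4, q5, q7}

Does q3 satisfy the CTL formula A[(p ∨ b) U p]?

Yes

Sat(p ∨ b) = {q0, q1, q2, q3, q4, q5, q7}
A[(p ∨ b) U p]: least fixpoint, start Z0 = Sat(p) = {q0, q1, q4, q7}, add states in Sat(p ∨ b) with every successor in Z. Z1 = {q0, q1, q2, q4, q7}; Z2 = {q0, q1, q2, q3, q4, q7}; fixed.
Sat(A[(p ∨ b) U p]) = {q0, q1, q2, q3, q4, q7}
q3 ∈ Sat(A[(p ∨ b) U p]) = {q0, q1, q2, q3, q4, q7}, so the formula holds at q3.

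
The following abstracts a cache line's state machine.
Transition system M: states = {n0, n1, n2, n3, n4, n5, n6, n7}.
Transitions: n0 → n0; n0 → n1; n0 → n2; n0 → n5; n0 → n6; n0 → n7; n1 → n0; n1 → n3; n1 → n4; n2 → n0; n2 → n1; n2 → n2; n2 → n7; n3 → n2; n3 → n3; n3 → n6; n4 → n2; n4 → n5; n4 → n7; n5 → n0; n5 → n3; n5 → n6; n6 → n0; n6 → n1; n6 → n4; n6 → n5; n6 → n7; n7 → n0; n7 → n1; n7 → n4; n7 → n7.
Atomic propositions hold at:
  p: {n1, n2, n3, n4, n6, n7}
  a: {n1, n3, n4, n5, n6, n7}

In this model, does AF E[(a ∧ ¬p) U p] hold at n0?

No

Sat(¬p) = {n0, n5}
Sat(a ∧ ¬p) = {n5}
E[(a ∧ ¬p) U p]: least fixpoint, start Z0 = Sat(p) = {n1, n2, n3, n4, n6, n7}, add states in Sat(a ∧ ¬p) with some successor in Z. Z1 = {n1, n2, n3, n4, n5, n6, n7}; fixed.
Sat(E[(a ∧ ¬p) U p]) = {n1, n2, n3, n4, n5, n6, n7}
AF E[(a ∧ ¬p) U p]: least fixpoint, start Z0 = {n1, n2, n3, n4, n5, n6, n7}, add states with every successor in Z. Already a fixed point.
Sat(AF E[(a ∧ ¬p) U p]) = {n1, n2, n3, n4, n5, n6, n7}
n0 ∉ Sat(AF E[(a ∧ ¬p) U p]) = {n1, n2, n3, n4, n5, n6, n7}, so the formula does not hold at n0.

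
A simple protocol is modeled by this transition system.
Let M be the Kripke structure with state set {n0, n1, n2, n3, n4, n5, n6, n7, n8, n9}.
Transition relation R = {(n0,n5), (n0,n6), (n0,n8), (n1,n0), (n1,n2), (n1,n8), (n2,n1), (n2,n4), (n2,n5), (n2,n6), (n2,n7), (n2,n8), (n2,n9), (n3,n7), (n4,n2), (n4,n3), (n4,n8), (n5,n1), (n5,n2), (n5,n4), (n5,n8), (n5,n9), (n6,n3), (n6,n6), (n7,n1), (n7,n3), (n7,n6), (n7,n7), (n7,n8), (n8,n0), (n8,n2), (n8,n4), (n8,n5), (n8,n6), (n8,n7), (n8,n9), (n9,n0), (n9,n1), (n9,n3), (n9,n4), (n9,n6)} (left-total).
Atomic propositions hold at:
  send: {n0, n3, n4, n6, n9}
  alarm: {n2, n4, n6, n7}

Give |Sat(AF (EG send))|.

3

EG send: greatest fixpoint, start Z0 = {n0, n3, n4, n6, n9}, keep only states in Sat with some successor in Z. Z1 = {n0, n4, n6, n9}; Z2 = {n0, n6, n9}; fixed.
Sat(EG send) = {n0, n6, n9}
AF (EG send): least fixpoint, start Z0 = {n0, n6, n9}, add states with every successor in Z. Already a fixed point.
Sat(AF (EG send)) = {n0, n6, n9}
|Sat(AF (EG send))| = |{n0, n6, n9}| = 3.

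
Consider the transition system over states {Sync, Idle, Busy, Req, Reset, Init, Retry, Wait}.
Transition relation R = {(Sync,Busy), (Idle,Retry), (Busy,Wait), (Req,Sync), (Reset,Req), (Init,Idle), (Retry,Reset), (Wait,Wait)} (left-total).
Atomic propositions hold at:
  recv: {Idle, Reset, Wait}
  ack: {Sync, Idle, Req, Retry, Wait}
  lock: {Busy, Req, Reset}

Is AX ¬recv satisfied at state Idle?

Yes

Sat(¬recv) = {Sync, Busy, Req, Init, Retry}
Sat(AX ¬recv) = {s : every successor in {Sync, Busy, Req, Init, Retry}} = {Sync, Idle, Req, Reset}
Idle ∈ Sat(AX ¬recv) = {Sync, Idle, Req, Reset}, so the formula holds at Idle.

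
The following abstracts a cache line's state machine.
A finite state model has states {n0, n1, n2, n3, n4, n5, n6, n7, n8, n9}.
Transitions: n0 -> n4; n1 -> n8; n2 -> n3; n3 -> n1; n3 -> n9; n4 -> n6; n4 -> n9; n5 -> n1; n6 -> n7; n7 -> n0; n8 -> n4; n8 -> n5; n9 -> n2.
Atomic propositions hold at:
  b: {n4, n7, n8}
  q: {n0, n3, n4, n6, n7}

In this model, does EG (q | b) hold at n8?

Yes

Sat(q | b) = {n0, n3, n4, n6, n7, n8}
EG (q | b): greatest fixpoint, start Z0 = {n0, n3, n4, n6, n7, n8}, keep only states in Sat with some successor in Z. Z1 = {n0, n4, n6, n7, n8}; fixed.
Sat(EG (q | b)) = {n0, n4, n6, n7, n8}
n8 ∈ Sat(EG (q | b)) = {n0, n4, n6, n7, n8}, so the formula holds at n8.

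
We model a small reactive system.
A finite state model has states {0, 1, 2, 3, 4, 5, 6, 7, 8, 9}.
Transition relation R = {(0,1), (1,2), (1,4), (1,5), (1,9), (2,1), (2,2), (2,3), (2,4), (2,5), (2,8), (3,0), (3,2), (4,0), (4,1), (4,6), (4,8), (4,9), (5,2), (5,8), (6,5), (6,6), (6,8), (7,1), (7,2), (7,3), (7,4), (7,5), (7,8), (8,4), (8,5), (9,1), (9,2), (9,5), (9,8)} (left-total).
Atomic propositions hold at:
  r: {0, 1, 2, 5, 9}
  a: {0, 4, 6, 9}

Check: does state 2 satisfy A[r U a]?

No

A[r U a]: least fixpoint, start Z0 = Sat(a) = {0, 4, 6, 9}, add states in Sat(r) with every successor in Z. Already a fixed point.
Sat(A[r U a]) = {0, 4, 6, 9}
2 ∉ Sat(A[r U a]) = {0, 4, 6, 9}, so the formula does not hold at 2.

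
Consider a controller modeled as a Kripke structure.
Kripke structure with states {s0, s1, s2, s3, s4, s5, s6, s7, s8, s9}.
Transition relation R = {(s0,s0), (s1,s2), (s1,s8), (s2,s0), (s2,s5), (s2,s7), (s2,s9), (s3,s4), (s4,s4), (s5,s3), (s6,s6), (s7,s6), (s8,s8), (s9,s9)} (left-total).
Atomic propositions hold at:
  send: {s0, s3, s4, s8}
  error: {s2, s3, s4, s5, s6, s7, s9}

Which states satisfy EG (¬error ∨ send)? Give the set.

Sat(¬error) = {s0, s1, s8}
Sat(¬error ∨ send) = {s0, s1, s3, s4, s8}
EG (¬error ∨ send): greatest fixpoint, start Z0 = {s0, s1, s3, s4, s8}, keep only states in Sat with some successor in Z. Already a fixed point.
Sat(EG (¬error ∨ send)) = {s0, s1, s3, s4, s8}

{s0, s1, s3, s4, s8}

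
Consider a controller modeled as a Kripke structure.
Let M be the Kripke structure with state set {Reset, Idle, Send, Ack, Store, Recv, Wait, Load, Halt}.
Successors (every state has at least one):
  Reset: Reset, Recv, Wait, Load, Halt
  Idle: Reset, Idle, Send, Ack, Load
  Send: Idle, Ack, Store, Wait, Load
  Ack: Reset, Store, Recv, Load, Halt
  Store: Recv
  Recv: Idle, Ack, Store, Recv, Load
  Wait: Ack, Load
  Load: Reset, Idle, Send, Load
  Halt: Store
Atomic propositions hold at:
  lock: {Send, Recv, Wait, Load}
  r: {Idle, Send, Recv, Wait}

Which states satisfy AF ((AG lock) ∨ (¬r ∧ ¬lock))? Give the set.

{Reset, Ack, Store, Halt}

AG lock: greatest fixpoint, start Z0 = {Send, Recv, Wait, Load}, keep only states in Sat with every successor in Z. Z1 = ∅; fixed.
Sat(AG lock) = ∅
Sat(¬r) = {Reset, Ack, Store, Load, Halt}
Sat(¬lock) = {Reset, Idle, Ack, Store, Halt}
Sat(¬r ∧ ¬lock) = {Reset, Ack, Store, Halt}
Sat((AG lock) ∨ (¬r ∧ ¬lock)) = {Reset, Ack, Store, Halt}
AF ((AG lock) ∨ (¬r ∧ ¬lock)): least fixpoint, start Z0 = {Reset, Ack, Store, Halt}, add states with every successor in Z. Already a fixed point.
Sat(AF ((AG lock) ∨ (¬r ∧ ¬lock))) = {Reset, Ack, Store, Halt}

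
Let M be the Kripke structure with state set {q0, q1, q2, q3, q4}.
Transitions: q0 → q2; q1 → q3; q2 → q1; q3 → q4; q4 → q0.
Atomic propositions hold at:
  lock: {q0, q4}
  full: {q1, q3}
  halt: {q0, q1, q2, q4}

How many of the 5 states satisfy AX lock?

Sat(AX lock) = {s : every successor in {q0, q4}} = {q3, q4}
|Sat(AX lock)| = |{q3, q4}| = 2.

2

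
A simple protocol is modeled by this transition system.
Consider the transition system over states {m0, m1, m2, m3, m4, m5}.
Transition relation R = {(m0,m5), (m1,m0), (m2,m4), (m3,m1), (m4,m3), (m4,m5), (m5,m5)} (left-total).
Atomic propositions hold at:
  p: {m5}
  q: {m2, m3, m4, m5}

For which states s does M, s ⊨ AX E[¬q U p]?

Sat(¬q) = {m0, m1}
E[¬q U p]: least fixpoint, start Z0 = Sat(p) = {m5}, add states in Sat(¬q) with some successor in Z. Z1 = {m0, m5}; Z2 = {m0, m1, m5}; fixed.
Sat(E[¬q U p]) = {m0, m1, m5}
Sat(AX E[¬q U p]) = {s : every successor in {m0, m1, m5}} = {m0, m1, m3, m5}

{m0, m1, m3, m5}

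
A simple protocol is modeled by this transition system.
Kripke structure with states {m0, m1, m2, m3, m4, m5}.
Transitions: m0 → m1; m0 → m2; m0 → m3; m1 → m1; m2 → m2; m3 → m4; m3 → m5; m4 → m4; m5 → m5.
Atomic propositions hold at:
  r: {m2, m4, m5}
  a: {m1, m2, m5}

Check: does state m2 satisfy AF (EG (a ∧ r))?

Sat(a ∧ r) = {m2, m5}
EG (a ∧ r): greatest fixpoint, start Z0 = {m2, m5}, keep only states in Sat with some successor in Z. Already a fixed point.
Sat(EG (a ∧ r)) = {m2, m5}
AF (EG (a ∧ r)): least fixpoint, start Z0 = {m2, m5}, add states with every successor in Z. Already a fixed point.
Sat(AF (EG (a ∧ r))) = {m2, m5}
m2 ∈ Sat(AF (EG (a ∧ r))) = {m2, m5}, so the formula holds at m2.

Yes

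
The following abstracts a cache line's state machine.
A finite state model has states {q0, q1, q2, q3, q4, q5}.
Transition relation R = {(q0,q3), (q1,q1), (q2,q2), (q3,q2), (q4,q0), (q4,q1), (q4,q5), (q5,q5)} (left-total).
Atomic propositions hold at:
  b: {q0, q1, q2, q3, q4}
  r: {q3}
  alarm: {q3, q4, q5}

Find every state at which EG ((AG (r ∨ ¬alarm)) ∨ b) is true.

Sat(¬alarm) = {q0, q1, q2}
Sat(r ∨ ¬alarm) = {q0, q1, q2, q3}
AG (r ∨ ¬alarm): greatest fixpoint, start Z0 = {q0, q1, q2, q3}, keep only states in Sat with every successor in Z. Already a fixed point.
Sat(AG (r ∨ ¬alarm)) = {q0, q1, q2, q3}
Sat((AG (r ∨ ¬alarm)) ∨ b) = {q0, q1, q2, q3, q4}
EG ((AG (r ∨ ¬alarm)) ∨ b): greatest fixpoint, start Z0 = {q0, q1, q2, q3, q4}, keep only states in Sat with some successor in Z. Already a fixed point.
Sat(EG ((AG (r ∨ ¬alarm)) ∨ b)) = {q0, q1, q2, q3, q4}

{q0, q1, q2, q3, q4}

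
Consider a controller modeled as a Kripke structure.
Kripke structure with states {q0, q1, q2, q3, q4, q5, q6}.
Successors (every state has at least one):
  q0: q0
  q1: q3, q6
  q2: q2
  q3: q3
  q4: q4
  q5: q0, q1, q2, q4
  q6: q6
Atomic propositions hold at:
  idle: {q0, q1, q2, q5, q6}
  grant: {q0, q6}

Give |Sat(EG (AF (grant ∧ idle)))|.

Sat(grant ∧ idle) = {q0, q6}
AF (grant ∧ idle): least fixpoint, start Z0 = {q0, q6}, add states with every successor in Z. Already a fixed point.
Sat(AF (grant ∧ idle)) = {q0, q6}
EG (AF (grant ∧ idle)): greatest fixpoint, start Z0 = {q0, q6}, keep only states in Sat with some successor in Z. Already a fixed point.
Sat(EG (AF (grant ∧ idle))) = {q0, q6}
|Sat(EG (AF (grant ∧ idle)))| = |{q0, q6}| = 2.

2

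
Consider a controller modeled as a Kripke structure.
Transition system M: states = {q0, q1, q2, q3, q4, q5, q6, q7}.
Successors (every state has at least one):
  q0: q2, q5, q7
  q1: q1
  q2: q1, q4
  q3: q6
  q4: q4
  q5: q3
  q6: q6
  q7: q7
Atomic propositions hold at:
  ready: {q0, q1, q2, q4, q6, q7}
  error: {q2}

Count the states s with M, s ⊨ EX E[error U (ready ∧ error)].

1

Sat(ready ∧ error) = {q2}
E[error U (ready ∧ error)]: least fixpoint, start Z0 = Sat((ready ∧ error)) = {q2}, add states in Sat(error) with some successor in Z. Already a fixed point.
Sat(E[error U (ready ∧ error)]) = {q2}
Sat(EX E[error U (ready ∧ error)]) = {s : some successor in {q2}} = {q0}
|Sat(EX E[error U (ready ∧ error)])| = |{q0}| = 1.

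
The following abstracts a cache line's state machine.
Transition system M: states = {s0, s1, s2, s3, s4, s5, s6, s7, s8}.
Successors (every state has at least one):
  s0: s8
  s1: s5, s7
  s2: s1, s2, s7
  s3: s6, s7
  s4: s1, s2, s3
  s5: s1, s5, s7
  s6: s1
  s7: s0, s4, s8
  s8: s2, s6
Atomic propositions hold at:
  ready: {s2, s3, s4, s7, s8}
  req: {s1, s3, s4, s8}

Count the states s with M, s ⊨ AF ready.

6

AF ready: least fixpoint, start Z0 = {s2, s3, s4, s7, s8}, add states with every successor in Z. Z1 = {s0, s2, s3, s4, s7, s8}; fixed.
Sat(AF ready) = {s0, s2, s3, s4, s7, s8}
|Sat(AF ready)| = |{s0, s2, s3, s4, s7, s8}| = 6.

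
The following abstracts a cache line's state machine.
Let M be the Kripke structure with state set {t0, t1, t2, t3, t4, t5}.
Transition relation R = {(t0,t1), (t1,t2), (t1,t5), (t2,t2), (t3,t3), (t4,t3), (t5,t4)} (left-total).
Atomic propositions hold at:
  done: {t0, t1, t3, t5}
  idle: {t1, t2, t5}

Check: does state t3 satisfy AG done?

Yes

AG done: greatest fixpoint, start Z0 = {t0, t1, t3, t5}, keep only states in Sat with every successor in Z. Z1 = {t0, t3}; Z2 = {t3}; fixed.
Sat(AG done) = {t3}
t3 ∈ Sat(AG done) = {t3}, so the formula holds at t3.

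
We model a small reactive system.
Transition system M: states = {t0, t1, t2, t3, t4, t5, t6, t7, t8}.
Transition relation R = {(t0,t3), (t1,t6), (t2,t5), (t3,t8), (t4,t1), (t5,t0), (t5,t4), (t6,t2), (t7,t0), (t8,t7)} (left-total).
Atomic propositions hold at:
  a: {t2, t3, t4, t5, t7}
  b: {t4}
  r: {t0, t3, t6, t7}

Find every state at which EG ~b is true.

Sat(~b) = {t0, t1, t2, t3, t5, t6, t7, t8}
EG ~b: greatest fixpoint, start Z0 = {t0, t1, t2, t3, t5, t6, t7, t8}, keep only states in Sat with some successor in Z. Already a fixed point.
Sat(EG ~b) = {t0, t1, t2, t3, t5, t6, t7, t8}

{t0, t1, t2, t3, t5, t6, t7, t8}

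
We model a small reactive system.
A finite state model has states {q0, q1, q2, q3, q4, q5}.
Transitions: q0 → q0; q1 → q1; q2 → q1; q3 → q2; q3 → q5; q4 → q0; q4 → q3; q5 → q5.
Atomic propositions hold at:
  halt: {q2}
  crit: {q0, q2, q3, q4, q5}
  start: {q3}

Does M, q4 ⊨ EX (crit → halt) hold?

No

Sat(crit → halt) = {q1, q2}
Sat(EX (crit → halt)) = {s : some successor in {q1, q2}} = {q1, q2, q3}
q4 ∉ Sat(EX (crit → halt)) = {q1, q2, q3}, so the formula does not hold at q4.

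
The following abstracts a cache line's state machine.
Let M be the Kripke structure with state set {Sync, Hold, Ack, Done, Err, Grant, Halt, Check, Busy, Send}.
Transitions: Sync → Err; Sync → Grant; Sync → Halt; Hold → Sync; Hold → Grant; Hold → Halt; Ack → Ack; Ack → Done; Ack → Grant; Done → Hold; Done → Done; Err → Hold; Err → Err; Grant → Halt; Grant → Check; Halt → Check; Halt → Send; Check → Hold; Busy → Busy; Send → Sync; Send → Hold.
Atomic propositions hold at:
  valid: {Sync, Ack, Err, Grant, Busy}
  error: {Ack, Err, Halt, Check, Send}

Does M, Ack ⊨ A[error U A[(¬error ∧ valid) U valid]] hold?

Sat(¬error) = {Sync, Hold, Done, Grant, Busy}
Sat(¬error ∧ valid) = {Sync, Grant, Busy}
A[(¬error ∧ valid) U valid]: least fixpoint, start Z0 = Sat(valid) = {Sync, Ack, Err, Grant, Busy}, add states in Sat(¬error ∧ valid) with every successor in Z. Already a fixed point.
Sat(A[(¬error ∧ valid) U valid]) = {Sync, Ack, Err, Grant, Busy}
A[error U A[(¬error ∧ valid) U valid]]: least fixpoint, start Z0 = Sat(A[(¬error ∧ valid) U valid]) = {Sync, Ack, Err, Grant, Busy}, add states in Sat(error) with every successor in Z. Already a fixed point.
Sat(A[error U A[(¬error ∧ valid) U valid]]) = {Sync, Ack, Err, Grant, Busy}
Ack ∈ Sat(A[error U A[(¬error ∧ valid) U valid]]) = {Sync, Ack, Err, Grant, Busy}, so the formula holds at Ack.

Yes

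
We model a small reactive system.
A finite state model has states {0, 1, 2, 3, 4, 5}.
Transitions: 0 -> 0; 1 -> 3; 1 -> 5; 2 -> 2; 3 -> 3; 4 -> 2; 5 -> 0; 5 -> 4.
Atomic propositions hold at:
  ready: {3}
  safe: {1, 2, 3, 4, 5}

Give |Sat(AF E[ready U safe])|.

E[ready U safe]: least fixpoint, start Z0 = Sat(safe) = {1, 2, 3, 4, 5}, add states in Sat(ready) with some successor in Z. Already a fixed point.
Sat(E[ready U safe]) = {1, 2, 3, 4, 5}
AF E[ready U safe]: least fixpoint, start Z0 = {1, 2, 3, 4, 5}, add states with every successor in Z. Already a fixed point.
Sat(AF E[ready U safe]) = {1, 2, 3, 4, 5}
|Sat(AF E[ready U safe])| = |{1, 2, 3, 4, 5}| = 5.

5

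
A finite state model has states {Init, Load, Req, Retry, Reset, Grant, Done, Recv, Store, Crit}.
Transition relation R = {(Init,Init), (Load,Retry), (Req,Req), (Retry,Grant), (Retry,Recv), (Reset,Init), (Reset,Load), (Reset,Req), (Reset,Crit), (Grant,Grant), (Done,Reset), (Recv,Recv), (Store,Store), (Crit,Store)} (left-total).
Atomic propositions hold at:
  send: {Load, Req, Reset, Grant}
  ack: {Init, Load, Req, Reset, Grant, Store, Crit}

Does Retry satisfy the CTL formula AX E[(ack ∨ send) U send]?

Sat(ack ∨ send) = {Init, Load, Req, Reset, Grant, Store, Crit}
E[(ack ∨ send) U send]: least fixpoint, start Z0 = Sat(send) = {Load, Req, Reset, Grant}, add states in Sat(ack ∨ send) with some successor in Z. Already a fixed point.
Sat(E[(ack ∨ send) U send]) = {Load, Req, Reset, Grant}
Sat(AX E[(ack ∨ send) U send]) = {s : every successor in {Load, Req, Reset, Grant}} = {Req, Grant, Done}
Retry ∉ Sat(AX E[(ack ∨ send) U send]) = {Req, Grant, Done}, so the formula does not hold at Retry.

No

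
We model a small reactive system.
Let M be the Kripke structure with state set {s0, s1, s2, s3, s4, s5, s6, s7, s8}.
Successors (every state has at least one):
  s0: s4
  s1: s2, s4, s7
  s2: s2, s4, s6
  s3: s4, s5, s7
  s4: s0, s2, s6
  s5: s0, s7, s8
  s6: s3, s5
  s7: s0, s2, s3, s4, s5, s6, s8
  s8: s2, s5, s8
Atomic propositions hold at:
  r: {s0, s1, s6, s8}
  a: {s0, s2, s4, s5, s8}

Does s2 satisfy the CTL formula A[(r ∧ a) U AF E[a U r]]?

Sat(r ∧ a) = {s0, s8}
E[a U r]: least fixpoint, start Z0 = Sat(r) = {s0, s1, s6, s8}, add states in Sat(a) with some successor in Z. Z1 = {s0, s1, s2, s4, s5, s6, s8}; fixed.
Sat(E[a U r]) = {s0, s1, s2, s4, s5, s6, s8}
AF E[a U r]: least fixpoint, start Z0 = {s0, s1, s2, s4, s5, s6, s8}, add states with every successor in Z. Already a fixed point.
Sat(AF E[a U r]) = {s0, s1, s2, s4, s5, s6, s8}
A[(r ∧ a) U AF E[a U r]]: least fixpoint, start Z0 = Sat(AF E[a U r]) = {s0, s1, s2, s4, s5, s6, s8}, add states in Sat(r ∧ a) with every successor in Z. Already a fixed point.
Sat(A[(r ∧ a) U AF E[a U r]]) = {s0, s1, s2, s4, s5, s6, s8}
s2 ∈ Sat(A[(r ∧ a) U AF E[a U r]]) = {s0, s1, s2, s4, s5, s6, s8}, so the formula holds at s2.

Yes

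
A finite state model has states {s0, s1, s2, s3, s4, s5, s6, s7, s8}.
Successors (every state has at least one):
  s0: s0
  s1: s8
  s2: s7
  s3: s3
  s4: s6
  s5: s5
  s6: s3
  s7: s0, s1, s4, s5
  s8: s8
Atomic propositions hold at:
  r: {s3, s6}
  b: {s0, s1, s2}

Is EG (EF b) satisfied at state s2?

EF b: least fixpoint, start Z0 = {s0, s1, s2}, add states with some successor in Z. Z1 = {s0, s1, s2, s7}; fixed.
Sat(EF b) = {s0, s1, s2, s7}
EG (EF b): greatest fixpoint, start Z0 = {s0, s1, s2, s7}, keep only states in Sat with some successor in Z. Z1 = {s0, s2, s7}; fixed.
Sat(EG (EF b)) = {s0, s2, s7}
s2 ∈ Sat(EG (EF b)) = {s0, s2, s7}, so the formula holds at s2.

Yes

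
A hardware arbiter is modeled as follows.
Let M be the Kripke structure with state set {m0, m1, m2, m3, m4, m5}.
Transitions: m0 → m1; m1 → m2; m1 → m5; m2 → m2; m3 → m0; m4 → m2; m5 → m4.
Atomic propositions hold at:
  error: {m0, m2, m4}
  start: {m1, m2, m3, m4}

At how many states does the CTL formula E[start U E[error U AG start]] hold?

3

AG start: greatest fixpoint, start Z0 = {m1, m2, m3, m4}, keep only states in Sat with every successor in Z. Z1 = {m2, m4}; fixed.
Sat(AG start) = {m2, m4}
E[error U AG start]: least fixpoint, start Z0 = Sat(AG start) = {m2, m4}, add states in Sat(error) with some successor in Z. Already a fixed point.
Sat(E[error U AG start]) = {m2, m4}
E[start U E[error U AG start]]: least fixpoint, start Z0 = Sat(E[error U AG start]) = {m2, m4}, add states in Sat(start) with some successor in Z. Z1 = {m1, m2, m4}; fixed.
Sat(E[start U E[error U AG start]]) = {m1, m2, m4}
|Sat(E[start U E[error U AG start]])| = |{m1, m2, m4}| = 3.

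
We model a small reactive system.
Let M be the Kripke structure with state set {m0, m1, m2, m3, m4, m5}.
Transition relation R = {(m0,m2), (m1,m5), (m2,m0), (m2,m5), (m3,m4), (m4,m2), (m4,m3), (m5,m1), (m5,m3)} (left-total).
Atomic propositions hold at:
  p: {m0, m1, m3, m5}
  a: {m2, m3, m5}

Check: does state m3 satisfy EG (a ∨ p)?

No

Sat(a ∨ p) = {m0, m1, m2, m3, m5}
EG (a ∨ p): greatest fixpoint, start Z0 = {m0, m1, m2, m3, m5}, keep only states in Sat with some successor in Z. Z1 = {m0, m1, m2, m5}; fixed.
Sat(EG (a ∨ p)) = {m0, m1, m2, m5}
m3 ∉ Sat(EG (a ∨ p)) = {m0, m1, m2, m5}, so the formula does not hold at m3.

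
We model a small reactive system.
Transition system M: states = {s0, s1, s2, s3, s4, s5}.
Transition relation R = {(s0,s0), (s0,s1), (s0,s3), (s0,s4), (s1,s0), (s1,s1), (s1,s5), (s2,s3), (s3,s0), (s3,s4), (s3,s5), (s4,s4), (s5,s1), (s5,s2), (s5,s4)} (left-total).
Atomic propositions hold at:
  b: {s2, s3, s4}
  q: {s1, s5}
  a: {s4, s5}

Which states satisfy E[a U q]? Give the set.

E[a U q]: least fixpoint, start Z0 = Sat(q) = {s1, s5}, add states in Sat(a) with some successor in Z. Already a fixed point.
Sat(E[a U q]) = {s1, s5}

{s1, s5}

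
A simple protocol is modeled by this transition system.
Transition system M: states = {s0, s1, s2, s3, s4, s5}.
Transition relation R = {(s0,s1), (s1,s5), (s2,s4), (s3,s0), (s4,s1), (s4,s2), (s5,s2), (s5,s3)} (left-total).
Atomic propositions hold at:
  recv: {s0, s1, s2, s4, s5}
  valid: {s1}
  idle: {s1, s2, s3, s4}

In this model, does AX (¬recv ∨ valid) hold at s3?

Sat(¬recv) = {s3}
Sat(¬recv ∨ valid) = {s1, s3}
Sat(AX (¬recv ∨ valid)) = {s : every successor in {s1, s3}} = {s0}
s3 ∉ Sat(AX (¬recv ∨ valid)) = {s0}, so the formula does not hold at s3.

No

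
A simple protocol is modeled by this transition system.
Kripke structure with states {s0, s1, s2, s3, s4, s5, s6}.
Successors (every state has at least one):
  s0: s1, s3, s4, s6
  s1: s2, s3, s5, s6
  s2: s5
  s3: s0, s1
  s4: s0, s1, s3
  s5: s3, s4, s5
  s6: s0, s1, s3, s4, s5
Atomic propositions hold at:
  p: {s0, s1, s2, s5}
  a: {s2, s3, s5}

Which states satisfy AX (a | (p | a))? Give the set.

{s2, s3, s4}

Sat(p | a) = {s0, s1, s2, s3, s5}
Sat(a | (p | a)) = {s0, s1, s2, s3, s5}
Sat(AX (a | (p | a))) = {s : every successor in {s0, s1, s2, s3, s5}} = {s2, s3, s4}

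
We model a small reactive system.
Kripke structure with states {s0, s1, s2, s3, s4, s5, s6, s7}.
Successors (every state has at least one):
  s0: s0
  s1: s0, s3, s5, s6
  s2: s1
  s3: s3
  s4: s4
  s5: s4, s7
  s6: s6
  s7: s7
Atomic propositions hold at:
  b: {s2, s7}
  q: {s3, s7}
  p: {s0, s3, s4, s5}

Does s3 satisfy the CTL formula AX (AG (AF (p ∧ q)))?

Sat(p ∧ q) = {s3}
AF (p ∧ q): least fixpoint, start Z0 = {s3}, add states with every successor in Z. Already a fixed point.
Sat(AF (p ∧ q)) = {s3}
AG (AF (p ∧ q)): greatest fixpoint, start Z0 = {s3}, keep only states in Sat with every successor in Z. Already a fixed point.
Sat(AG (AF (p ∧ q))) = {s3}
Sat(AX (AG (AF (p ∧ q)))) = {s : every successor in {s3}} = {s3}
s3 ∈ Sat(AX (AG (AF (p ∧ q)))) = {s3}, so the formula holds at s3.

Yes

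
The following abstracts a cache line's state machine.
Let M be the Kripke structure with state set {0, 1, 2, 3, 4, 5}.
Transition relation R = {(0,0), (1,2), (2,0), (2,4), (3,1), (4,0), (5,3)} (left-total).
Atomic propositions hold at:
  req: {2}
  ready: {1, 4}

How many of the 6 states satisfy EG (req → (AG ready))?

2

AG ready: greatest fixpoint, start Z0 = {1, 4}, keep only states in Sat with every successor in Z. Z1 = ∅; fixed.
Sat(AG ready) = ∅
Sat(req → (AG ready)) = {0, 1, 3, 4, 5}
EG (req → (AG ready)): greatest fixpoint, start Z0 = {0, 1, 3, 4, 5}, keep only states in Sat with some successor in Z. Z1 = {0, 3, 4, 5}; Z2 = {0, 4, 5}; Z3 = {0, 4}; fixed.
Sat(EG (req → (AG ready))) = {0, 4}
|Sat(EG (req → (AG ready)))| = |{0, 4}| = 2.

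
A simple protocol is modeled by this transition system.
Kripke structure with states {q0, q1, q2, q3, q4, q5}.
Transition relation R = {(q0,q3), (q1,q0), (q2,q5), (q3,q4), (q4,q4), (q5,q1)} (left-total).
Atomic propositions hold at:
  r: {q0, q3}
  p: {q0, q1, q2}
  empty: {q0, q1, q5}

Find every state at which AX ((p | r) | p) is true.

Sat(p | r) = {q0, q1, q2, q3}
Sat((p | r) | p) = {q0, q1, q2, q3}
Sat(AX ((p | r) | p)) = {s : every successor in {q0, q1, q2, q3}} = {q0, q1, q5}

{q0, q1, q5}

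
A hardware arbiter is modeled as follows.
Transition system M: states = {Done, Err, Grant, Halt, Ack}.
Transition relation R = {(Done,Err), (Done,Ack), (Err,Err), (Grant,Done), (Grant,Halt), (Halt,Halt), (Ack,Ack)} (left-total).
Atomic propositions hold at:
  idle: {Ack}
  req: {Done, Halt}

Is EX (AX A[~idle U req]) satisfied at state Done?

Sat(~idle) = {Done, Err, Grant, Halt}
A[~idle U req]: least fixpoint, start Z0 = Sat(req) = {Done, Halt}, add states in Sat(~idle) with every successor in Z. Z1 = {Done, Grant, Halt}; fixed.
Sat(A[~idle U req]) = {Done, Grant, Halt}
Sat(AX A[~idle U req]) = {s : every successor in {Done, Grant, Halt}} = {Grant, Halt}
Sat(EX (AX A[~idle U req])) = {s : some successor in {Grant, Halt}} = {Grant, Halt}
Done ∉ Sat(EX (AX A[~idle U req])) = {Grant, Halt}, so the formula does not hold at Done.

No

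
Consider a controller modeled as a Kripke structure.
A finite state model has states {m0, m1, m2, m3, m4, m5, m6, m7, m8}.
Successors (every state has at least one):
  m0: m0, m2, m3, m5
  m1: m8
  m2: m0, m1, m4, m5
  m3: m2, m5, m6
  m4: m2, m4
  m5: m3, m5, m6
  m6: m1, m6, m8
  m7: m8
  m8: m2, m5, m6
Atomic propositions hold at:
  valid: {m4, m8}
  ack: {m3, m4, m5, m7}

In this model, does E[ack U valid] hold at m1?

E[ack U valid]: least fixpoint, start Z0 = Sat(valid) = {m4, m8}, add states in Sat(ack) with some successor in Z. Z1 = {m4, m7, m8}; fixed.
Sat(E[ack U valid]) = {m4, m7, m8}
m1 ∉ Sat(E[ack U valid]) = {m4, m7, m8}, so the formula does not hold at m1.

No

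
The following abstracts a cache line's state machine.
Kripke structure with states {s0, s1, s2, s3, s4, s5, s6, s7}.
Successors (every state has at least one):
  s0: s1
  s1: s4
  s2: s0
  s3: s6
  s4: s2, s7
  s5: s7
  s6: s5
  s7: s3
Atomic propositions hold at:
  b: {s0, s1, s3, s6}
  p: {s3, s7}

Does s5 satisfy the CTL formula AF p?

AF p: least fixpoint, start Z0 = {s3, s7}, add states with every successor in Z. Z1 = {s3, s5, s7}; Z2 = {s3, s5, s6, s7}; fixed.
Sat(AF p) = {s3, s5, s6, s7}
s5 ∈ Sat(AF p) = {s3, s5, s6, s7}, so the formula holds at s5.

Yes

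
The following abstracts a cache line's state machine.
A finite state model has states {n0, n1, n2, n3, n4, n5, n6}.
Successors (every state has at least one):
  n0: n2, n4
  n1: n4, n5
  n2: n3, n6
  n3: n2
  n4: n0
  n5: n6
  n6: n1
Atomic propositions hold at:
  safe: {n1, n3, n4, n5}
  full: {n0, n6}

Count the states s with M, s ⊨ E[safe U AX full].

3

Sat(AX full) = {s : every successor in {n0, n6}} = {n4, n5}
E[safe U AX full]: least fixpoint, start Z0 = Sat(AX full) = {n4, n5}, add states in Sat(safe) with some successor in Z. Z1 = {n1, n4, n5}; fixed.
Sat(E[safe U AX full]) = {n1, n4, n5}
|Sat(E[safe U AX full])| = |{n1, n4, n5}| = 3.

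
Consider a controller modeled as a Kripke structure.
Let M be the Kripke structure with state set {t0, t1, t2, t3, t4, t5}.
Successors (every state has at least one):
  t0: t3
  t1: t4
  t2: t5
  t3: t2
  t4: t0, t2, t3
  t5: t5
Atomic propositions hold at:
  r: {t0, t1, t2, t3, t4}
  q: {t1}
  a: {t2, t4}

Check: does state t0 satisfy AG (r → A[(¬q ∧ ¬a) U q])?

No

Sat(¬q) = {t0, t2, t3, t4, t5}
Sat(¬a) = {t0, t1, t3, t5}
Sat(¬q ∧ ¬a) = {t0, t3, t5}
A[(¬q ∧ ¬a) U q]: least fixpoint, start Z0 = Sat(q) = {t1}, add states in Sat(¬q ∧ ¬a) with every successor in Z. Already a fixed point.
Sat(A[(¬q ∧ ¬a) U q]) = {t1}
Sat(r → A[(¬q ∧ ¬a) U q]) = {t1, t5}
AG (r → A[(¬q ∧ ¬a) U q]): greatest fixpoint, start Z0 = {t1, t5}, keep only states in Sat with every successor in Z. Z1 = {t5}; fixed.
Sat(AG (r → A[(¬q ∧ ¬a) U q])) = {t5}
t0 ∉ Sat(AG (r → A[(¬q ∧ ¬a) U q])) = {t5}, so the formula does not hold at t0.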